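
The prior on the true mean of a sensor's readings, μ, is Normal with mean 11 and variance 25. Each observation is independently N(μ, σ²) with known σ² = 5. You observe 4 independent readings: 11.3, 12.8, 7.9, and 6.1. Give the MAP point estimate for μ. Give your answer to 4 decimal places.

μ̂_MAP = 9.5952

n = 4; x̄ = (11.3 + 12.8 + 7.9 + 6.1)/4 = 38.1/4 = 9.525.
For a Normal prior and Normal likelihood with known variance, the posterior is Normal; its mode equals its mean, the precision-weighted average.
Prior precision 1/σ₀² = 1/25 = 0.04; data precision n/σ² = 4/5 = 0.8.
μ̂ = (0.04·11 + 0.8·9.525) / (0.04 + 0.8) = 8.06/0.84 = 403/42 ≈ 9.5952.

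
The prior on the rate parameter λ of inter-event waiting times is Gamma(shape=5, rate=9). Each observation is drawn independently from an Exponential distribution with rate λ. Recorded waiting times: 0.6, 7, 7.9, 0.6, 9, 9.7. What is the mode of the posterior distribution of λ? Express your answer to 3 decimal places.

The Exponential(rate=λ) likelihood is ∝ λ^n e^(−λΣtᵢ). Here n = 6 and Σtᵢ = 0.6 + 7 + 7.9 + 0.6 + 9 + 9.7 = 34.8.
Posterior ∝ λ^4e^(−9λ) · λ^6e^(−34.8λ) = λ^10e^(−43.8λ), i.e. Gamma(11, 43.8).
Mode = (a−1)/b = 10/43.8 ≈ 0.228.

λ̂_MAP = 0.228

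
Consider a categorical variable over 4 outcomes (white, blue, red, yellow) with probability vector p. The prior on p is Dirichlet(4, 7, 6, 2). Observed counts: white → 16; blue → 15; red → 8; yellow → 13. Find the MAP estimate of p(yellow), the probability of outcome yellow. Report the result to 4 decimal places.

The posterior is Dirichlet(αᵢ + nᵢ) = Dirichlet(20, 22, 14, 15).
For a Dirichlet(a₁,…,a_K) with all aᵢ > 1, the mode has j-th component (aⱼ − 1)/(Σaᵢ − K).
Here Σaᵢ = 71 and K = 4, so p(yellow) = (15 − 1)/(71 − 4) = 14/67 ≈ 0.2090.

MAP estimate of p(yellow) = 0.2090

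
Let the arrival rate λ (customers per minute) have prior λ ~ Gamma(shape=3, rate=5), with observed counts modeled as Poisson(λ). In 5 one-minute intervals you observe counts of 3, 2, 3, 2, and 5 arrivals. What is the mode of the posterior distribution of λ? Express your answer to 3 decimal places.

λ̂_MAP = 1.700

Σxᵢ = 3+2+3+2+5 = 15, with n = 5.
Posterior ∝ λ^2e^(−5λ) · λ^15e^(−5λ) = λ^17e^(−10λ), i.e. Gamma(shape=18, rate=10).
The mode of a Gamma(a, b) with a ≥ 1 (shape–rate) is (a−1)/b = 17/10 ≈ 1.700.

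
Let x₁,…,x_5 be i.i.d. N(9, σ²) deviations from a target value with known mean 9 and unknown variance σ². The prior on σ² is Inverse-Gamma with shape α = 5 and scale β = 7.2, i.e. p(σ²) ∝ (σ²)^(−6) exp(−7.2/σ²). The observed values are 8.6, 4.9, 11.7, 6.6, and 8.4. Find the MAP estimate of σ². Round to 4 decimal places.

σ̂²_MAP = 2.6341

Sum of squared deviations about the known mean: SS = (8.6−9)² + (4.9−9)² + (11.7−9)² + (6.6−9)² + (8.4−9)² = 30.38.
The Normal likelihood contributes (σ²)^(−n/2) exp(−SS/(2σ²)), so the posterior is Inverse-Gamma(α + n/2, β + SS/2) = Inverse-Gamma(7.5, 22.39).
The mode of Inverse-Gamma(a, b) is b/(a+1) = 22.39/8.5 ≈ 2.6341.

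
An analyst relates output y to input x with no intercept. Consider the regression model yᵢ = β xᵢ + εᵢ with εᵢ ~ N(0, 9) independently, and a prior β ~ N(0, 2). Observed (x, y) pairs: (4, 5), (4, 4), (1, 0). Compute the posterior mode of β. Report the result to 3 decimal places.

β̂_MAP = 0.960

log p(β | y) = −Σ(yᵢ − βxᵢ)²/(2·9) − β²/(2·2) + const.
Setting the derivative to zero: Σxᵢ(yᵢ − βxᵢ)/9 − β/2 = 0, so β = Σxᵢyᵢ / (Σxᵢ² + σ²/τ²).
Σxᵢyᵢ = 4·5 + 4·4 + 1·0 = 36; Σxᵢ² = 33; σ²/τ² = 4.5.
β̂_MAP = 36 / (33 + 4.5) = 36/37.5 ≈ 0.960.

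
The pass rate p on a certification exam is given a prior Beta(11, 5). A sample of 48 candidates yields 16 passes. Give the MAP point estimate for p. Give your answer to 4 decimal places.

Prior: Beta(11, 5).
Data: 16 successes in 48 trials. The binomial likelihood contributes p^16(1−p)^32, so the posterior is Beta(11+16, 5+32) = Beta(27, 37).
For Beta(a, b) with a, b > 1 the mode is (a−1)/(a+b−2) = 26/62 ≈ 0.4194.

p̂_MAP = 0.4194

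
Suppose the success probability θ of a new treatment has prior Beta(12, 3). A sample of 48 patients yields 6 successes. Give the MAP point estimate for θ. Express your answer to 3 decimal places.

Prior: Beta(12, 3).
Data: 6 successes in 48 trials. The binomial likelihood contributes θ^6(1−θ)^42, so the posterior is Beta(12+6, 3+42) = Beta(18, 45).
For Beta(a, b) with a, b > 1 the mode is (a−1)/(a+b−2) = 17/61 ≈ 0.279.

θ̂_MAP = 0.279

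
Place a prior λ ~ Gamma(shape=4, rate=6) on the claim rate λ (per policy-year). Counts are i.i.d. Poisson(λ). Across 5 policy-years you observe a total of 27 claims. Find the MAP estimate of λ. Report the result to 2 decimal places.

λ̂_MAP = 2.73

Σxᵢ = 27, n = 5.
Posterior ∝ λ^3e^(−6λ) · λ^27e^(−5λ) = λ^30e^(−11λ), i.e. Gamma(shape=31, rate=11).
The mode of a Gamma(a, b) with a ≥ 1 (shape–rate) is (a−1)/b = 30/11 ≈ 2.73.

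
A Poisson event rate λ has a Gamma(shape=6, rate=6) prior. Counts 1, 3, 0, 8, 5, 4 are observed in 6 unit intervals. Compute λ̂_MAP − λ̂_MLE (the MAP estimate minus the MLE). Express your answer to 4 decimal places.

MAP − MLE = -1.3333

Σxᵢ = 21. Posterior is Gamma(27, 12); MAP = (27−1)/12 = 26/12 ≈ 2.16667.
MLE = x̄ = 21/6 ≈ 3.50000.
Difference = 26/12 − 21/6 = -4/3 ≈ -1.3333.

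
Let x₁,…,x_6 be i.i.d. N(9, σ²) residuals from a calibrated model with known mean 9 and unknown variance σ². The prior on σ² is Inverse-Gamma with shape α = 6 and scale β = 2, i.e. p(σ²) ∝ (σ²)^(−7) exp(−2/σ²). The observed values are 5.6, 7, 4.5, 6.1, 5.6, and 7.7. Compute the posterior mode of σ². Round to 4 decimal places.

σ̂²_MAP = 3.0735

Sum of squared deviations about the known mean: SS = (5.6−9)² + (7−9)² + (4.5−9)² + (6.1−9)² + (5.6−9)² + (7.7−9)² = 57.47.
The Normal likelihood contributes (σ²)^(−n/2) exp(−SS/(2σ²)), so the posterior is Inverse-Gamma(α + n/2, β + SS/2) = Inverse-Gamma(9, 30.735).
The mode of Inverse-Gamma(a, b) is b/(a+1) = 30.735/10 ≈ 3.0735.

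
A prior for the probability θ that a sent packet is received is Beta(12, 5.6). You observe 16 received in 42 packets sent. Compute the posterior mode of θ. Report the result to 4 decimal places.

Prior: Beta(12, 5.6).
Data: 16 successes in 42 trials. The binomial likelihood contributes θ^16(1−θ)^26, so the posterior is Beta(12+16, 5.6+26) = Beta(28, 31.6).
For Beta(a, b) with a, b > 1 the mode is (a−1)/(a+b−2) = 27/57.6 ≈ 0.4688.

θ̂_MAP = 0.4688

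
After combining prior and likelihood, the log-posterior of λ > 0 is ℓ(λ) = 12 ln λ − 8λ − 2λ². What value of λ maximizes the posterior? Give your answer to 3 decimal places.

ℓ'(λ) = 12/λ − 8 − 4λ. Setting this to zero and multiplying by λ: 4λ² + 8λ − 12 = 0.
λ = (−8 + √(8² + 4·4·12)) / (2·4) = (−8 + √256) / 8 = (−8 + 16)/8 = 1.
ℓ''(λ) = −12/λ² − 4 < 0, confirming a maximum.

λ̂_MAP = 1.000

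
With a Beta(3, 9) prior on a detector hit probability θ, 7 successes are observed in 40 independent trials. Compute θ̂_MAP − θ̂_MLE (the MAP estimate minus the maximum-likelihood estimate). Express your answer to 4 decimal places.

MAP − MLE = 0.0050

Posterior is Beta(10, 42); MAP = (10−1)/(52−2) = 9/50 ≈ 0.18000.
MLE ignores the prior: θ̂_MLE = k/n = 7/40 ≈ 0.17500.
Difference = 9/50 − 7/40 = 1/200 ≈ 0.0050.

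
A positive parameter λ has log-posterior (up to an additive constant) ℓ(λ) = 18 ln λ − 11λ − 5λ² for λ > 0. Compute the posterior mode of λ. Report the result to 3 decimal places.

λ̂_MAP = 0.900

ℓ'(λ) = 18/λ − 11 − 10λ. Setting this to zero and multiplying by λ: 10λ² + 11λ − 18 = 0.
λ = (−11 + √(11² + 4·10·18)) / (2·10) = (−11 + √841) / 20 = (−11 + 29)/20 = 9/10.
ℓ''(λ) = −18/λ² − 10 < 0, confirming a maximum.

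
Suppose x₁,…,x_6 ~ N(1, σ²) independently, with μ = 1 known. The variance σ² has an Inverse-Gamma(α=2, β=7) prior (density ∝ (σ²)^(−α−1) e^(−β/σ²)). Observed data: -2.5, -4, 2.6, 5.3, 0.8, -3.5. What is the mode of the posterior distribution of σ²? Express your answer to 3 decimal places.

Sum of squared deviations about the known mean: SS = (-2.5−1)² + (-4−1)² + (2.6−1)² + (5.3−1)² + (0.8−1)² + (-3.5−1)² = 78.59.
The Normal likelihood contributes (σ²)^(−n/2) exp(−SS/(2σ²)), so the posterior is Inverse-Gamma(α + n/2, β + SS/2) = Inverse-Gamma(5, 46.295).
The mode of Inverse-Gamma(a, b) is b/(a+1) = 46.295/6 ≈ 7.716.

σ̂²_MAP = 7.716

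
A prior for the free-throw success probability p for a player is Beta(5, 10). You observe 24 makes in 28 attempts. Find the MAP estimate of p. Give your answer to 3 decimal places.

Prior: Beta(5, 10).
Data: 24 successes in 28 trials. The binomial likelihood contributes p^24(1−p)^4, so the posterior is Beta(5+24, 10+4) = Beta(29, 14).
For Beta(a, b) with a, b > 1 the mode is (a−1)/(a+b−2) = 28/41 ≈ 0.683.

p̂_MAP = 0.683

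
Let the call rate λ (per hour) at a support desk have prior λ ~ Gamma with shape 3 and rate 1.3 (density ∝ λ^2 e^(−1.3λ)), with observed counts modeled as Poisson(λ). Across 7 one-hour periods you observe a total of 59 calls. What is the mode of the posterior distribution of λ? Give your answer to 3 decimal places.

Σxᵢ = 59, n = 7.
Posterior ∝ λ^2e^(−1.3λ) · λ^59e^(−7λ) = λ^61e^(−8.3λ), i.e. Gamma(shape=62, rate=8.3).
The mode of a Gamma(a, b) with a ≥ 1 (shape–rate) is (a−1)/b = 61/8.3 ≈ 7.349.

λ̂_MAP = 7.349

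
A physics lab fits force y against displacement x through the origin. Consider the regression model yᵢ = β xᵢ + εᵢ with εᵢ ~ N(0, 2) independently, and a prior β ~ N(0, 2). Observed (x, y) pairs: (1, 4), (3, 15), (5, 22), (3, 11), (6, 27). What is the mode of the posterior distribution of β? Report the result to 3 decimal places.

log p(β | y) = −Σ(yᵢ − βxᵢ)²/(2·2) − β²/(2·2) + const.
Setting the derivative to zero: Σxᵢ(yᵢ − βxᵢ)/2 − β/2 = 0, so β = Σxᵢyᵢ / (Σxᵢ² + σ²/τ²).
Σxᵢyᵢ = 1·4 + 3·15 + 5·22 + 3·11 + 6·27 = 354; Σxᵢ² = 80; σ²/τ² = 1.
β̂_MAP = 354 / (80 + 1) = 354/81 ≈ 4.370.

β̂_MAP = 4.370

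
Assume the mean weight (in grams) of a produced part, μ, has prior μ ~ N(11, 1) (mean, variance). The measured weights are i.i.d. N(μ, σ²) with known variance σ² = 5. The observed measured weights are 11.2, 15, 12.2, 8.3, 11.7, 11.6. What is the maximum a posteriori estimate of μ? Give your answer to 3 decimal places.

n = 6; x̄ = (11.2 + 15 + 12.2 + 8.3 + 11.7 + 11.6)/6 = 70/6 = 35/3 ≈ 11.6667.
For a Normal prior and Normal likelihood with known variance, the posterior is Normal; its mode equals its mean, the precision-weighted average.
Prior precision 1/σ₀² = 1/1 = 1; data precision n/σ² = 6/5 = 1.2.
μ̂ = (1·11 + 1.2·(35/3)) / (1 + 1.2) = 25/2.2 = 125/11 ≈ 11.364.

μ̂_MAP = 11.364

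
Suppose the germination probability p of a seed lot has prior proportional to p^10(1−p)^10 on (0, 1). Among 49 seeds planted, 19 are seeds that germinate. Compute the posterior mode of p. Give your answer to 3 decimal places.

p̂_MAP = 0.420

The prior density ∝ p^10(1−p)^10 is the kernel of Beta(11, 11).
Data: 19 successes in 49 trials. The binomial likelihood contributes p^19(1−p)^30, so the posterior is Beta(11+19, 11+30) = Beta(30, 41).
For Beta(a, b) with a, b > 1 the mode is (a−1)/(a+b−2) = 29/69 ≈ 0.420.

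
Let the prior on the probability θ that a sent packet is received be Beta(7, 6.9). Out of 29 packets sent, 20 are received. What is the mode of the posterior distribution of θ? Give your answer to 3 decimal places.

Prior: Beta(7, 6.9).
Data: 20 successes in 29 trials. The binomial likelihood contributes θ^20(1−θ)^9, so the posterior is Beta(7+20, 6.9+9) = Beta(27, 15.9).
For Beta(a, b) with a, b > 1 the mode is (a−1)/(a+b−2) = 26/40.9 ≈ 0.636.

θ̂_MAP = 0.636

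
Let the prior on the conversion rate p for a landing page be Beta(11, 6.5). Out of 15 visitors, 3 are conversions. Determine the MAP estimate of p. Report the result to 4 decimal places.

Prior: Beta(11, 6.5).
Data: 3 successes in 15 trials. The binomial likelihood contributes p^3(1−p)^12, so the posterior is Beta(11+3, 6.5+12) = Beta(14, 18.5).
For Beta(a, b) with a, b > 1 the mode is (a−1)/(a+b−2) = 13/30.5 ≈ 0.4262.

p̂_MAP = 0.4262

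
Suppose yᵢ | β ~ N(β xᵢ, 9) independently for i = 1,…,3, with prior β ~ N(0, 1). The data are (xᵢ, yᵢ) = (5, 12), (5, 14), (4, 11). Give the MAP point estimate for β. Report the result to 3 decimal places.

β̂_MAP = 2.320

log p(β | y) = −Σ(yᵢ − βxᵢ)²/(2·9) − β²/(2·1) + const.
Setting the derivative to zero: Σxᵢ(yᵢ − βxᵢ)/9 − β/1 = 0, so β = Σxᵢyᵢ / (Σxᵢ² + σ²/τ²).
Σxᵢyᵢ = 5·12 + 5·14 + 4·11 = 174; Σxᵢ² = 66; σ²/τ² = 9.
β̂_MAP = 174 / (66 + 9) = 174/75 ≈ 2.320.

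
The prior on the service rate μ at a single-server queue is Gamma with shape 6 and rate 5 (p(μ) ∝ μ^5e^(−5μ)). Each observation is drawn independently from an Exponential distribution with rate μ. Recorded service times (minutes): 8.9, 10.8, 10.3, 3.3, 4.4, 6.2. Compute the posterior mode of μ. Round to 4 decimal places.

μ̂_MAP = 0.2249

The Exponential(rate=μ) likelihood is ∝ μ^n e^(−μΣtᵢ). Here n = 6 and Σtᵢ = 8.9 + 10.8 + 10.3 + 3.3 + 4.4 + 6.2 = 43.9.
Posterior ∝ μ^5e^(−5μ) · μ^6e^(−43.9μ) = μ^11e^(−48.9μ), i.e. Gamma(12, 48.9).
Mode = (a−1)/b = 11/48.9 ≈ 0.2249.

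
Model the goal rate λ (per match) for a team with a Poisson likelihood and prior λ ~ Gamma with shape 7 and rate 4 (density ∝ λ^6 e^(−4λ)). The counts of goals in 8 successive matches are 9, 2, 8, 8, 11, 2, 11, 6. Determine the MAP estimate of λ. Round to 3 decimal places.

Σxᵢ = 9+2+8+8+11+2+11+6 = 57, with n = 8.
Posterior ∝ λ^6e^(−4λ) · λ^57e^(−8λ) = λ^63e^(−12λ), i.e. Gamma(shape=64, rate=12).
The mode of a Gamma(a, b) with a ≥ 1 (shape–rate) is (a−1)/b = 63/12 ≈ 5.250.

λ̂_MAP = 5.250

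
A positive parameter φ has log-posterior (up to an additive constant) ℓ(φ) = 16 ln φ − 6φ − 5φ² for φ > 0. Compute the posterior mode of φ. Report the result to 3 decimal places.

ℓ'(φ) = 16/φ − 6 − 10φ. Setting this to zero and multiplying by φ: 10φ² + 6φ − 16 = 0.
φ = (−6 + √(6² + 4·10·16)) / (2·10) = (−6 + √676) / 20 = (−6 + 26)/20 = 1.
ℓ''(φ) = −16/φ² − 10 < 0, confirming a maximum.

φ̂_MAP = 1.000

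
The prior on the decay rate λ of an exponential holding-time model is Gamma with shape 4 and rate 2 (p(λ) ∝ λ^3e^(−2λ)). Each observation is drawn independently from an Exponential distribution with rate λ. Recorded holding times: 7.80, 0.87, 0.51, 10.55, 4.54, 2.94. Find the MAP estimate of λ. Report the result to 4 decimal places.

λ̂_MAP = 0.3081

The Exponential(rate=λ) likelihood is ∝ λ^n e^(−λΣtᵢ). Here n = 6 and Σtᵢ = 7.80 + 0.87 + 0.51 + 10.55 + 4.54 + 2.94 = 27.21.
Posterior ∝ λ^3e^(−2λ) · λ^6e^(−27.21λ) = λ^9e^(−29.21λ), i.e. Gamma(10, 29.21).
Mode = (a−1)/b = 9/29.21 ≈ 0.3081.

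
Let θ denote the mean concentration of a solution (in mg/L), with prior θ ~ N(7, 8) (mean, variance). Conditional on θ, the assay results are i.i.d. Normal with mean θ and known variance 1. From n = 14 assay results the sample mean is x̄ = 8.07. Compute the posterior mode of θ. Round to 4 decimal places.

θ̂_MAP = 8.0605

n = 14, x̄ = 8.07.
For a Normal prior and Normal likelihood with known variance, the posterior is Normal; its mode equals its mean, the precision-weighted average.
Prior precision 1/σ₀² = 1/8 = 0.125; data precision n/σ² = 14/1 = 14.
θ̂ = (0.125·7 + 14·8.07) / (0.125 + 14) = 113.855/14.125 = 22771/2825 ≈ 8.0605.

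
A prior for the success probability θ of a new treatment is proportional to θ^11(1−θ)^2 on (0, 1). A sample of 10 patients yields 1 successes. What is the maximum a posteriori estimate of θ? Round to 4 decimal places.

θ̂_MAP = 0.5217

The prior density ∝ θ^11(1−θ)^2 is the kernel of Beta(12, 3).
Data: 1 success in 10 trials. The binomial likelihood contributes θ(1−θ)^9, so the posterior is Beta(12+1, 3+9) = Beta(13, 12).
For Beta(a, b) with a, b > 1 the mode is (a−1)/(a+b−2) = 12/23 ≈ 0.5217.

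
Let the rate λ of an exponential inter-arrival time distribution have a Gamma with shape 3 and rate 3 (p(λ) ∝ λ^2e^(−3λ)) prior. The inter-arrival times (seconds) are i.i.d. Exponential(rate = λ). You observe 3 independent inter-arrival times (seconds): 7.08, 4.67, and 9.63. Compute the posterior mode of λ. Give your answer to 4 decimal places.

The Exponential(rate=λ) likelihood is ∝ λ^n e^(−λΣtᵢ). Here n = 3 and Σtᵢ = 7.08 + 4.67 + 9.63 = 21.38.
Posterior ∝ λ^2e^(−3λ) · λ^3e^(−21.38λ) = λ^5e^(−24.38λ), i.e. Gamma(6, 24.38).
Mode = (a−1)/b = 5/24.38 ≈ 0.2051.

λ̂_MAP = 0.2051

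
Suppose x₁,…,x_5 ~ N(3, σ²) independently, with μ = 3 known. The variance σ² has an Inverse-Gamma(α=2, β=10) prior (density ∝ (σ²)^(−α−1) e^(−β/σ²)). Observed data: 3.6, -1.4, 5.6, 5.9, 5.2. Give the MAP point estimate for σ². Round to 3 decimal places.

σ̂²_MAP = 5.430

Sum of squared deviations about the known mean: SS = (3.6−3)² + (-1.4−3)² + (5.6−3)² + (5.9−3)² + (5.2−3)² = 39.73.
The Normal likelihood contributes (σ²)^(−n/2) exp(−SS/(2σ²)), so the posterior is Inverse-Gamma(α + n/2, β + SS/2) = Inverse-Gamma(4.5, 29.865).
The mode of Inverse-Gamma(a, b) is b/(a+1) = 29.865/5.5 ≈ 5.430.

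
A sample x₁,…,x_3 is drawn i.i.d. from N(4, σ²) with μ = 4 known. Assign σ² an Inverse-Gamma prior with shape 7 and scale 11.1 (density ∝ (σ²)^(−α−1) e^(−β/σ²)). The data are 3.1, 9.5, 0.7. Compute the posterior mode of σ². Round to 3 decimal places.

σ̂²_MAP = 3.376

Sum of squared deviations about the known mean: SS = (3.1−4)² + (9.5−4)² + (0.7−4)² = 41.95.
The Normal likelihood contributes (σ²)^(−n/2) exp(−SS/(2σ²)), so the posterior is Inverse-Gamma(α + n/2, β + SS/2) = Inverse-Gamma(8.5, 32.075).
The mode of Inverse-Gamma(a, b) is b/(a+1) = 32.075/9.5 ≈ 3.376.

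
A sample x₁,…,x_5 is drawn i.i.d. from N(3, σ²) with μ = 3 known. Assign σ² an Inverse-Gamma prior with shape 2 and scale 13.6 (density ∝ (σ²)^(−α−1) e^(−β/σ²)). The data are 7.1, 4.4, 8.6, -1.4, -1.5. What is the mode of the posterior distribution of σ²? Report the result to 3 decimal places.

σ̂²_MAP = 10.631

Sum of squared deviations about the known mean: SS = (7.1−3)² + (4.4−3)² + (8.6−3)² + (-1.4−3)² + (-1.5−3)² = 89.74.
The Normal likelihood contributes (σ²)^(−n/2) exp(−SS/(2σ²)), so the posterior is Inverse-Gamma(α + n/2, β + SS/2) = Inverse-Gamma(4.5, 58.47).
The mode of Inverse-Gamma(a, b) is b/(a+1) = 58.47/5.5 ≈ 10.631.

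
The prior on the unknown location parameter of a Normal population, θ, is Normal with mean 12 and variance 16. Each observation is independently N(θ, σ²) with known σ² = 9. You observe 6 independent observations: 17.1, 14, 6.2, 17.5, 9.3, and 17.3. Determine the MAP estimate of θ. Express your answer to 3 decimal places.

θ̂_MAP = 13.432

n = 6; x̄ = (17.1 + 14 + 6.2 + 17.5 + 9.3 + 17.3)/6 = 81.4/6 = 407/30 ≈ 13.5667.
For a Normal prior and Normal likelihood with known variance, the posterior is Normal; its mode equals its mean, the precision-weighted average.
Prior precision 1/σ₀² = 1/16 = 0.0625; data precision n/σ² = 6/9 = 2/3.
θ̂ = (0.0625·12 + (2/3)·(407/30)) / (0.0625 + 2/3) = (1763/180)/(35/48) = 7052/525 ≈ 13.432.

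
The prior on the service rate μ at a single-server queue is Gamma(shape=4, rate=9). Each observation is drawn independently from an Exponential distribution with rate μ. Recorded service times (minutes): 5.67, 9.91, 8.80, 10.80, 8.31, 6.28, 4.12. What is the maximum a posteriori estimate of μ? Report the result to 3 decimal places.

μ̂_MAP = 0.159

The Exponential(rate=μ) likelihood is ∝ μ^n e^(−μΣtᵢ). Here n = 7 and Σtᵢ = 5.67 + 9.91 + 8.80 + 10.80 + 8.31 + 6.28 + 4.12 = 53.89.
Posterior ∝ μ^3e^(−9μ) · μ^7e^(−53.89μ) = μ^10e^(−62.89μ), i.e. Gamma(11, 62.89).
Mode = (a−1)/b = 10/62.89 ≈ 0.159.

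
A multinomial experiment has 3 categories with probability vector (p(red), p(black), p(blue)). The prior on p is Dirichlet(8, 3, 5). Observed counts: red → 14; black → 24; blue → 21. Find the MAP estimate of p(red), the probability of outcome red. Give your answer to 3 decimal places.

MAP estimate of p(red) = 0.292

The posterior is Dirichlet(αᵢ + nᵢ) = Dirichlet(22, 27, 26).
For a Dirichlet(a₁,…,a_K) with all aᵢ > 1, the mode has j-th component (aⱼ − 1)/(Σaᵢ − K).
Here Σaᵢ = 75 and K = 3, so p(red) = (22 − 1)/(75 − 3) = 21/72 ≈ 0.292.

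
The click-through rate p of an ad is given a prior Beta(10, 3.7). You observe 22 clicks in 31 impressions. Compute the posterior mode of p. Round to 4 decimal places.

Prior: Beta(10, 3.7).
Data: 22 successes in 31 trials. The binomial likelihood contributes p^22(1−p)^9, so the posterior is Beta(10+22, 3.7+9) = Beta(32, 12.7).
For Beta(a, b) with a, b > 1 the mode is (a−1)/(a+b−2) = 31/42.7 ≈ 0.7260.

p̂_MAP = 0.7260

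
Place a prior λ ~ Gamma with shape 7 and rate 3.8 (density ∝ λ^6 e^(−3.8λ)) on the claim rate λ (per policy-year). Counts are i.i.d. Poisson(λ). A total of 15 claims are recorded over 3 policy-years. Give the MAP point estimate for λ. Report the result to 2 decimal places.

λ̂_MAP = 3.09

Σxᵢ = 15, n = 3.
Posterior ∝ λ^6e^(−3.8λ) · λ^15e^(−3λ) = λ^21e^(−6.8λ), i.e. Gamma(shape=22, rate=6.8).
The mode of a Gamma(a, b) with a ≥ 1 (shape–rate) is (a−1)/b = 21/6.8 ≈ 3.09.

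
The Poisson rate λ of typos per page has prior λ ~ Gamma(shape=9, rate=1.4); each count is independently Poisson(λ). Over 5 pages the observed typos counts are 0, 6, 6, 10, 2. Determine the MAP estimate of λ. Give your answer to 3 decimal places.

λ̂_MAP = 5.000

Σxᵢ = 0+6+6+10+2 = 24, with n = 5.
Posterior ∝ λ^8e^(−1.4λ) · λ^24e^(−5λ) = λ^32e^(−6.4λ), i.e. Gamma(shape=33, rate=6.4).
The mode of a Gamma(a, b) with a ≥ 1 (shape–rate) is (a−1)/b = 32/6.4 ≈ 5.000.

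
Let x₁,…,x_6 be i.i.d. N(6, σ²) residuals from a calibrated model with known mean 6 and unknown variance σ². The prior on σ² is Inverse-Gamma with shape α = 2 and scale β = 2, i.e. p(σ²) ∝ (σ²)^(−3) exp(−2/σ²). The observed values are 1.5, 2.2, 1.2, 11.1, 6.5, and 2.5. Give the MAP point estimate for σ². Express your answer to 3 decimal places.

σ̂²_MAP = 8.353

Sum of squared deviations about the known mean: SS = (1.5−6)² + (2.2−6)² + (1.2−6)² + (11.1−6)² + (6.5−6)² + (2.5−6)² = 96.24.
The Normal likelihood contributes (σ²)^(−n/2) exp(−SS/(2σ²)), so the posterior is Inverse-Gamma(α + n/2, β + SS/2) = Inverse-Gamma(5, 50.12).
The mode of Inverse-Gamma(a, b) is b/(a+1) = 50.12/6 ≈ 8.353.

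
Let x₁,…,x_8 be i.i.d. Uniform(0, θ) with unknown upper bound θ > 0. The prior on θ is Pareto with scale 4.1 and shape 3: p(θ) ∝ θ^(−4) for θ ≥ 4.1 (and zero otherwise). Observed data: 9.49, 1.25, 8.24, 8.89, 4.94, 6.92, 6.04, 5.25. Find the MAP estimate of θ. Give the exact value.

The Uniform(0, θ) likelihood is θ^(−n) for θ ≥ max(xᵢ), zero otherwise. Here max(xᵢ) = 9.49.
Posterior ∝ θ^(−4) · θ^(−8) = θ^(−12) on θ ≥ max(4.1, 9.49) = 9.49.
This density is strictly decreasing in θ, so the posterior mode lies at the lower boundary of the support.

θ̂_MAP = 9.49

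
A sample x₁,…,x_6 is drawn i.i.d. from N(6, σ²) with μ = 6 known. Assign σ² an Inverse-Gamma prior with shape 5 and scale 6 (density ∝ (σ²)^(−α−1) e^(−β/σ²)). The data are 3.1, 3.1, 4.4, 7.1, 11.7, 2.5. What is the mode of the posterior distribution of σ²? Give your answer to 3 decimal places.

Sum of squared deviations about the known mean: SS = (3.1−6)² + (3.1−6)² + (4.4−6)² + (7.1−6)² + (11.7−6)² + (2.5−6)² = 65.33.
The Normal likelihood contributes (σ²)^(−n/2) exp(−SS/(2σ²)), so the posterior is Inverse-Gamma(α + n/2, β + SS/2) = Inverse-Gamma(8, 38.665).
The mode of Inverse-Gamma(a, b) is b/(a+1) = 38.665/9 ≈ 4.296.

σ̂²_MAP = 4.296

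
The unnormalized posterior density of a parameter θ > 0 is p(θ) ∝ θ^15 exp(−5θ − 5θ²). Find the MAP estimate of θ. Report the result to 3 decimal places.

θ̂_MAP = 1.000

ℓ'(θ) = 15/θ − 5 − 10θ. Setting this to zero and multiplying by θ: 10θ² + 5θ − 15 = 0.
θ = (−5 + √(5² + 4·10·15)) / (2·10) = (−5 + √625) / 20 = (−5 + 25)/20 = 1.
ℓ''(θ) = −15/θ² − 10 < 0, confirming a maximum.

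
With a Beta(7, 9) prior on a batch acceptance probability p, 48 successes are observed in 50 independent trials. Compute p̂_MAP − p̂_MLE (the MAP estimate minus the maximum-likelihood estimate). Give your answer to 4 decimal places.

MAP − MLE = -0.1163

Posterior is Beta(55, 11); MAP = (55−1)/(66−2) = 54/64 ≈ 0.84375.
MLE ignores the prior: p̂_MLE = k/n = 48/50 ≈ 0.96000.
Difference = 54/64 − 48/50 = -93/800 ≈ -0.1163.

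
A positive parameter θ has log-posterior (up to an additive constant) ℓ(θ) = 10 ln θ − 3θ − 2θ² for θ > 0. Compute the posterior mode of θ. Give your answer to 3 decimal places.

ℓ'(θ) = 10/θ − 3 − 4θ. Setting this to zero and multiplying by θ: 4θ² + 3θ − 10 = 0.
θ = (−3 + √(3² + 4·4·10)) / (2·4) = (−3 + √169) / 8 = (−3 + 13)/8 = 5/4.
ℓ''(θ) = −10/θ² − 4 < 0, confirming a maximum.

θ̂_MAP = 1.250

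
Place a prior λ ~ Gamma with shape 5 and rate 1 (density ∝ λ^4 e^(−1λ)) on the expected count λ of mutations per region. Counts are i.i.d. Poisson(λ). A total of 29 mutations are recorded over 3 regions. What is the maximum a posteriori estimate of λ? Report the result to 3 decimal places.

λ̂_MAP = 8.250

Σxᵢ = 29, n = 3.
Posterior ∝ λ^4e^(−1λ) · λ^29e^(−3λ) = λ^33e^(−4λ), i.e. Gamma(shape=34, rate=4).
The mode of a Gamma(a, b) with a ≥ 1 (shape–rate) is (a−1)/b = 33/4 ≈ 8.250.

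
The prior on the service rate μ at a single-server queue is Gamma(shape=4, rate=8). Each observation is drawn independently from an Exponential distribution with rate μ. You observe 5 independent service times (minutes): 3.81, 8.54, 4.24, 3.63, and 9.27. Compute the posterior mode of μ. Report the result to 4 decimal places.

μ̂_MAP = 0.2134

The Exponential(rate=μ) likelihood is ∝ μ^n e^(−μΣtᵢ). Here n = 5 and Σtᵢ = 3.81 + 8.54 + 4.24 + 3.63 + 9.27 = 29.49.
Posterior ∝ μ^3e^(−8μ) · μ^5e^(−29.49μ) = μ^8e^(−37.49μ), i.e. Gamma(9, 37.49).
Mode = (a−1)/b = 8/37.49 ≈ 0.2134.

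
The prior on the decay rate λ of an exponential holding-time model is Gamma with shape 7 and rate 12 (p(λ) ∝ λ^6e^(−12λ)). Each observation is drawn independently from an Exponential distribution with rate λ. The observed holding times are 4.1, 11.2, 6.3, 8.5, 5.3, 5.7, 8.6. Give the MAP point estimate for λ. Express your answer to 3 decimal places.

The Exponential(rate=λ) likelihood is ∝ λ^n e^(−λΣtᵢ). Here n = 7 and Σtᵢ = 4.1 + 11.2 + 6.3 + 8.5 + 5.3 + 5.7 + 8.6 = 49.7.
Posterior ∝ λ^6e^(−12λ) · λ^7e^(−49.7λ) = λ^13e^(−61.7λ), i.e. Gamma(14, 61.7).
Mode = (a−1)/b = 13/61.7 ≈ 0.211.

λ̂_MAP = 0.211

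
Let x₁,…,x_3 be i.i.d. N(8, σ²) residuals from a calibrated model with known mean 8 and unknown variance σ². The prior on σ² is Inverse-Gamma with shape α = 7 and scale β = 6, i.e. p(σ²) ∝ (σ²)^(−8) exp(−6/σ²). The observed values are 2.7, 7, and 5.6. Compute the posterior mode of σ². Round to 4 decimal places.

σ̂²_MAP = 2.4658

Sum of squared deviations about the known mean: SS = (2.7−8)² + (7−8)² + (5.6−8)² = 34.85.
The Normal likelihood contributes (σ²)^(−n/2) exp(−SS/(2σ²)), so the posterior is Inverse-Gamma(α + n/2, β + SS/2) = Inverse-Gamma(8.5, 23.425).
The mode of Inverse-Gamma(a, b) is b/(a+1) = 23.425/9.5 ≈ 2.4658.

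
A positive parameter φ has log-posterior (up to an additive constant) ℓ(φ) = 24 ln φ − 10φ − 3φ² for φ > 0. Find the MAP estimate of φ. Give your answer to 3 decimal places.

φ̂_MAP = 1.333

ℓ'(φ) = 24/φ − 10 − 6φ. Setting this to zero and multiplying by φ: 6φ² + 10φ − 24 = 0.
φ = (−10 + √(10² + 4·6·24)) / (2·6) = (−10 + √676) / 12 = (−10 + 26)/12 = 4/3.
ℓ''(φ) = −24/φ² − 6 < 0, confirming a maximum.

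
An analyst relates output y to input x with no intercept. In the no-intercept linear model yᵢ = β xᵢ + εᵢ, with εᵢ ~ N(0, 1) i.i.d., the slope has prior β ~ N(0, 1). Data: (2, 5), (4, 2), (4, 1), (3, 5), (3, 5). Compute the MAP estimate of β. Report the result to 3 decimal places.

β̂_MAP = 0.945

log p(β | y) = −Σ(yᵢ − βxᵢ)²/(2·1) − β²/(2·1) + const.
Setting the derivative to zero: Σxᵢ(yᵢ − βxᵢ)/1 − β/1 = 0, so β = Σxᵢyᵢ / (Σxᵢ² + σ²/τ²).
Σxᵢyᵢ = 2·5 + 4·2 + 4·1 + 3·5 + 3·5 = 52; Σxᵢ² = 54; σ²/τ² = 1.
β̂_MAP = 52 / (54 + 1) = 52/55 ≈ 0.945.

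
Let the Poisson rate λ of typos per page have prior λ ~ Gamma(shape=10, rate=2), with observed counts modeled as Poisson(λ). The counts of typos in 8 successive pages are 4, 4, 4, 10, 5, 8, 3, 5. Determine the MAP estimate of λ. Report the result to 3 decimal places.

λ̂_MAP = 5.200

Σxᵢ = 4+4+4+10+5+8+3+5 = 43, with n = 8.
Posterior ∝ λ^9e^(−2λ) · λ^43e^(−8λ) = λ^52e^(−10λ), i.e. Gamma(shape=53, rate=10).
The mode of a Gamma(a, b) with a ≥ 1 (shape–rate) is (a−1)/b = 52/10 ≈ 5.200.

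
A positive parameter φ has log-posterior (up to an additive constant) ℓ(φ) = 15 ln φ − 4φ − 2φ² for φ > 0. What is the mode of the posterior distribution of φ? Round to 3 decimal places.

ℓ'(φ) = 15/φ − 4 − 4φ. Setting this to zero and multiplying by φ: 4φ² + 4φ − 15 = 0.
φ = (−4 + √(4² + 4·4·15)) / (2·4) = (−4 + √256) / 8 = (−4 + 16)/8 = 3/2.
ℓ''(φ) = −15/φ² − 4 < 0, confirming a maximum.

φ̂_MAP = 1.500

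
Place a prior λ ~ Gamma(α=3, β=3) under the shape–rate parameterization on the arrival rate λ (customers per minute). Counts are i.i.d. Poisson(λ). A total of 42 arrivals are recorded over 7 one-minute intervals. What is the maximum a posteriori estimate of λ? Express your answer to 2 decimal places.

λ̂_MAP = 4.40

Σxᵢ = 42, n = 7.
Posterior ∝ λ^2e^(−3λ) · λ^42e^(−7λ) = λ^44e^(−10λ), i.e. Gamma(shape=45, rate=10).
The mode of a Gamma(a, b) with a ≥ 1 (shape–rate) is (a−1)/b = 44/10 ≈ 4.40.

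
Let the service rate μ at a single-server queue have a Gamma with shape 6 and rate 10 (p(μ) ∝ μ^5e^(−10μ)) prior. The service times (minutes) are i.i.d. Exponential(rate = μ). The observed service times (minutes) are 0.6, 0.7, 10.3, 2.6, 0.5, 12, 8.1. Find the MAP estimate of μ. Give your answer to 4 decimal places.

The Exponential(rate=μ) likelihood is ∝ μ^n e^(−μΣtᵢ). Here n = 7 and Σtᵢ = 0.6 + 0.7 + 10.3 + 2.6 + 0.5 + 12 + 8.1 = 34.8.
Posterior ∝ μ^5e^(−10μ) · μ^7e^(−34.8μ) = μ^12e^(−44.8μ), i.e. Gamma(13, 44.8).
Mode = (a−1)/b = 12/44.8 ≈ 0.2679.

μ̂_MAP = 0.2679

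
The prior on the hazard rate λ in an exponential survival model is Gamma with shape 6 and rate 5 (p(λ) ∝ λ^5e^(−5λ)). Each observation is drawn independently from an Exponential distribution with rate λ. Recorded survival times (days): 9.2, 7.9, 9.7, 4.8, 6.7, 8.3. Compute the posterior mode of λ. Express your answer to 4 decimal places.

The Exponential(rate=λ) likelihood is ∝ λ^n e^(−λΣtᵢ). Here n = 6 and Σtᵢ = 9.2 + 7.9 + 9.7 + 4.8 + 6.7 + 8.3 = 46.6.
Posterior ∝ λ^5e^(−5λ) · λ^6e^(−46.6λ) = λ^11e^(−51.6λ), i.e. Gamma(12, 51.6).
Mode = (a−1)/b = 11/51.6 ≈ 0.2132.

λ̂_MAP = 0.2132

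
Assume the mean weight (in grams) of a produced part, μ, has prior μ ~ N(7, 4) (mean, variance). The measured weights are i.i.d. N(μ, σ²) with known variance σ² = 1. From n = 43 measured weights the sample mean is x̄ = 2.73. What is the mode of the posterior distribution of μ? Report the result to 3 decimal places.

μ̂_MAP = 2.755

n = 43, x̄ = 2.73.
For a Normal prior and Normal likelihood with known variance, the posterior is Normal; its mode equals its mean, the precision-weighted average.
Prior precision 1/σ₀² = 1/4 = 0.25; data precision n/σ² = 43/1 = 43.
μ̂ = (0.25·7 + 43·2.73) / (0.25 + 43) = 119.14/43.25 = 11914/4325 ≈ 2.755.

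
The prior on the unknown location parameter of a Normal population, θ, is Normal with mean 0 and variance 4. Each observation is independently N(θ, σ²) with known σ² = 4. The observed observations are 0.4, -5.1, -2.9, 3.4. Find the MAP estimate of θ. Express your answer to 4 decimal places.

n = 4; x̄ = (0.4 + (-5.1) + (-2.9) + 3.4)/4 = -4.2/4 = -1.05.
For a Normal prior and Normal likelihood with known variance, the posterior is Normal; its mode equals its mean, the precision-weighted average.
Prior precision 1/σ₀² = 1/4 = 0.25; data precision n/σ² = 4/4 = 1.
θ̂ = (0.25·0 + 1·(-1.05)) / (0.25 + 1) = (-1.05)/1.25 = -0.8400.

θ̂_MAP = -0.8400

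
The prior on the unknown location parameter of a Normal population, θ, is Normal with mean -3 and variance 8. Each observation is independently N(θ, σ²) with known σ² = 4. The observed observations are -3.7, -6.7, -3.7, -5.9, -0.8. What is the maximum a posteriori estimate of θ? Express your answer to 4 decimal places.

n = 5; x̄ = ((-3.7) + (-6.7) + (-3.7) + (-5.9) + (-0.8))/5 = -20.8/5 = -4.16.
For a Normal prior and Normal likelihood with known variance, the posterior is Normal; its mode equals its mean, the precision-weighted average.
Prior precision 1/σ₀² = 1/8 = 0.125; data precision n/σ² = 5/4 = 1.25.
θ̂ = (0.125·(-3) + 1.25·(-4.16)) / (0.125 + 1.25) = (-5.575)/1.375 = -223/55 ≈ -4.0545.

θ̂_MAP = -4.0545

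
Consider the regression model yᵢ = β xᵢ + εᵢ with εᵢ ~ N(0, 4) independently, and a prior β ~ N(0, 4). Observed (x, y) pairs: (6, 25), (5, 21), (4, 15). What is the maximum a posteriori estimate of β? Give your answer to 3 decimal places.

log p(β | y) = −Σ(yᵢ − βxᵢ)²/(2·4) − β²/(2·4) + const.
Setting the derivative to zero: Σxᵢ(yᵢ − βxᵢ)/4 − β/4 = 0, so β = Σxᵢyᵢ / (Σxᵢ² + σ²/τ²).
Σxᵢyᵢ = 6·25 + 5·21 + 4·15 = 315; Σxᵢ² = 77; σ²/τ² = 1.
β̂_MAP = 315 / (77 + 1) = 315/78 ≈ 4.038.

β̂_MAP = 4.038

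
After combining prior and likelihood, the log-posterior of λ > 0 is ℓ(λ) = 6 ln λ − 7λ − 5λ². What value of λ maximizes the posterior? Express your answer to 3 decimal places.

λ̂_MAP = 0.500

ℓ'(λ) = 6/λ − 7 − 10λ. Setting this to zero and multiplying by λ: 10λ² + 7λ − 6 = 0.
λ = (−7 + √(7² + 4·10·6)) / (2·10) = (−7 + √289) / 20 = (−7 + 17)/20 = 1/2.
ℓ''(λ) = −6/λ² − 10 < 0, confirming a maximum.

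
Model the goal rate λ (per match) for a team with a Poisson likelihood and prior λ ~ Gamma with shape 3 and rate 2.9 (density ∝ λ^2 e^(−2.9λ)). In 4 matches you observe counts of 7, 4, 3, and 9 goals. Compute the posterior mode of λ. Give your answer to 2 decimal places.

λ̂_MAP = 3.62

Σxᵢ = 7+4+3+9 = 23, with n = 4.
Posterior ∝ λ^2e^(−2.9λ) · λ^23e^(−4λ) = λ^25e^(−6.9λ), i.e. Gamma(shape=26, rate=6.9).
The mode of a Gamma(a, b) with a ≥ 1 (shape–rate) is (a−1)/b = 25/6.9 ≈ 3.62.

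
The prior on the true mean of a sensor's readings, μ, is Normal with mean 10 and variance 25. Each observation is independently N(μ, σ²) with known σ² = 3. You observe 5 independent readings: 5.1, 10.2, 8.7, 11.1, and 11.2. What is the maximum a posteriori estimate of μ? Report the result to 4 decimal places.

n = 5; x̄ = (5.1 + 10.2 + 8.7 + 11.1 + 11.2)/5 = 46.3/5 = 9.26.
For a Normal prior and Normal likelihood with known variance, the posterior is Normal; its mode equals its mean, the precision-weighted average.
Prior precision 1/σ₀² = 1/25 = 0.04; data precision n/σ² = 5/3.
μ̂ = (0.04·10 + (5/3)·9.26) / (0.04 + 5/3) = (95/6)/(128/75) = 9.27734375 ≈ 9.2773.

μ̂_MAP = 9.2773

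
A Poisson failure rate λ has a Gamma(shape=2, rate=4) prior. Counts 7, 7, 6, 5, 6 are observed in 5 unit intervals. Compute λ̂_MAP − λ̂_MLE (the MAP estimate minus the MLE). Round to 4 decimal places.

MAP − MLE = -2.6444

Σxᵢ = 31. Posterior is Gamma(33, 9); MAP = (33−1)/9 = 32/9 ≈ 3.55556.
MLE = x̄ = 31/5 ≈ 6.20000.
Difference = 32/9 − 31/5 = -119/45 ≈ -2.6444.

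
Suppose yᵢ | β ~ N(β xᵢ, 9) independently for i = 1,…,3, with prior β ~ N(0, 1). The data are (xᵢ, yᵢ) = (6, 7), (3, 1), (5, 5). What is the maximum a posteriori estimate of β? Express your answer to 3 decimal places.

log p(β | y) = −Σ(yᵢ − βxᵢ)²/(2·9) − β²/(2·1) + const.
Setting the derivative to zero: Σxᵢ(yᵢ − βxᵢ)/9 − β/1 = 0, so β = Σxᵢyᵢ / (Σxᵢ² + σ²/τ²).
Σxᵢyᵢ = 6·7 + 3·1 + 5·5 = 70; Σxᵢ² = 70; σ²/τ² = 9.
β̂_MAP = 70 / (70 + 9) = 70/79 ≈ 0.886.

β̂_MAP = 0.886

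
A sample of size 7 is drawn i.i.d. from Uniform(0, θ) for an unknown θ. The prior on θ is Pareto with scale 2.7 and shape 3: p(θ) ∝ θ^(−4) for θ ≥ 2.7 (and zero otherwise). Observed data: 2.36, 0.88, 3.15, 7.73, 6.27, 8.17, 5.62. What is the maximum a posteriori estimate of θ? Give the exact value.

The Uniform(0, θ) likelihood is θ^(−n) for θ ≥ max(xᵢ), zero otherwise. Here max(xᵢ) = 8.17.
Posterior ∝ θ^(−4) · θ^(−7) = θ^(−11) on θ ≥ max(2.7, 8.17) = 8.17.
This density is strictly decreasing in θ, so the posterior mode lies at the lower boundary of the support.

θ̂_MAP = 8.17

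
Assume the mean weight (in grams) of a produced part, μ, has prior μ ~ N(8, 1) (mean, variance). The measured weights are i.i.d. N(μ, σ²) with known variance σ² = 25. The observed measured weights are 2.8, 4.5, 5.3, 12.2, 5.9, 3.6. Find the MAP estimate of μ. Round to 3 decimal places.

n = 6; x̄ = (2.8 + 4.5 + 5.3 + 12.2 + 5.9 + 3.6)/6 = 34.3/6 = 343/60 ≈ 5.7167.
For a Normal prior and Normal likelihood with known variance, the posterior is Normal; its mode equals its mean, the precision-weighted average.
Prior precision 1/σ₀² = 1/1 = 1; data precision n/σ² = 6/25 = 0.24.
μ̂ = (1·8 + 0.24·(343/60)) / (1 + 0.24) = 9.372/1.24 = 2343/310 ≈ 7.558.

μ̂_MAP = 7.558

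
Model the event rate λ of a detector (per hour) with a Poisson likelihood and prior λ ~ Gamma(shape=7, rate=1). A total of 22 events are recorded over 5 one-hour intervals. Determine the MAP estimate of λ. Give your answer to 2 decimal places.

λ̂_MAP = 4.67

Σxᵢ = 22, n = 5.
Posterior ∝ λ^6e^(−1λ) · λ^22e^(−5λ) = λ^28e^(−6λ), i.e. Gamma(shape=29, rate=6).
The mode of a Gamma(a, b) with a ≥ 1 (shape–rate) is (a−1)/b = 28/6 ≈ 4.67.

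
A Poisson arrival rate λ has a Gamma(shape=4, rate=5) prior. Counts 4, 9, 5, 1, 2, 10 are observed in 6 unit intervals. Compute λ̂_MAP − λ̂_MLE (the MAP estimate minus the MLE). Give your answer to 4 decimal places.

Σxᵢ = 31. Posterior is Gamma(35, 11); MAP = (35−1)/11 = 34/11 ≈ 3.09091.
MLE = x̄ = 31/6 ≈ 5.16667.
Difference = 34/11 − 31/6 = -137/66 ≈ -2.0758.

MAP − MLE = -2.0758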